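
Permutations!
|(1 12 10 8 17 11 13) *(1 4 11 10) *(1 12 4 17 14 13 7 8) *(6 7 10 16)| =|(1 4 11 10)(6 7 8 14 13 17 16)| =28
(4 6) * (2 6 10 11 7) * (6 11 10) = [0, 1, 11, 3, 6, 5, 4, 2, 8, 9, 10, 7] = (2 11 7)(4 6)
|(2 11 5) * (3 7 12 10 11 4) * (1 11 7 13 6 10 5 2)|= |(1 11 2 4 3 13 6 10 7 12 5)|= 11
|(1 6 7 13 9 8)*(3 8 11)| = 8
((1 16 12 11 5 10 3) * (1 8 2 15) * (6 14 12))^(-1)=(1 15 2 8 3 10 5 11 12 14 6 16)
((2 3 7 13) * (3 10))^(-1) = ((2 10 3 7 13))^(-1) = (2 13 7 3 10)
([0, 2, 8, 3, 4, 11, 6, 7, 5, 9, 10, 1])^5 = [0, 1, 2, 3, 4, 5, 6, 7, 8, 9, 10, 11]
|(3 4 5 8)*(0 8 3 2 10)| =12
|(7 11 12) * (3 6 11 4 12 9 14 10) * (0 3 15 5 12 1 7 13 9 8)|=|(0 3 6 11 8)(1 7 4)(5 12 13 9 14 10 15)|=105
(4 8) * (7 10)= (4 8)(7 10)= [0, 1, 2, 3, 8, 5, 6, 10, 4, 9, 7]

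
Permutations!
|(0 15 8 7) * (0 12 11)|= |(0 15 8 7 12 11)|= 6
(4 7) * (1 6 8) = (1 6 8)(4 7) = [0, 6, 2, 3, 7, 5, 8, 4, 1]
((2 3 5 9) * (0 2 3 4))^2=((0 2 4)(3 5 9))^2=(0 4 2)(3 9 5)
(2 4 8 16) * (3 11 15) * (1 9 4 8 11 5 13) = [0, 9, 8, 5, 11, 13, 6, 7, 16, 4, 10, 15, 12, 1, 14, 3, 2] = (1 9 4 11 15 3 5 13)(2 8 16)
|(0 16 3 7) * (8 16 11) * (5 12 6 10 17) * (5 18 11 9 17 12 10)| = |(0 9 17 18 11 8 16 3 7)(5 10 12 6)| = 36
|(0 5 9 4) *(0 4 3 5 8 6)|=3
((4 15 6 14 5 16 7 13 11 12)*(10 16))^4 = (4 5 13 15 10 11 6 16 12 14 7)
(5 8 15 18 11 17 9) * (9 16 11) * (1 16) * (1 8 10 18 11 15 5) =(1 16 15 11 17 8 5 10 18 9) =[0, 16, 2, 3, 4, 10, 6, 7, 5, 1, 18, 17, 12, 13, 14, 11, 15, 8, 9]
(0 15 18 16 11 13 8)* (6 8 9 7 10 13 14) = (0 15 18 16 11 14 6 8)(7 10 13 9) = [15, 1, 2, 3, 4, 5, 8, 10, 0, 7, 13, 14, 12, 9, 6, 18, 11, 17, 16]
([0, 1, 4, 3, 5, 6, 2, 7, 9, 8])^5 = (2 4 5 6)(8 9)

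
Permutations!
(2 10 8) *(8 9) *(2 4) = (2 10 9 8 4) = [0, 1, 10, 3, 2, 5, 6, 7, 4, 8, 9]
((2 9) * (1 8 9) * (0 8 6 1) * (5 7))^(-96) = ((0 8 9 2)(1 6)(5 7))^(-96) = (9)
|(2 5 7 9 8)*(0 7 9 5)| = 6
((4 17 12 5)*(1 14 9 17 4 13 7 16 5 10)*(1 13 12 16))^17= (1 10 16 14 13 5 9 7 12 17)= ((1 14 9 17 16 5 12 10 13 7))^17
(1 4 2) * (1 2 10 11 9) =[0, 4, 2, 3, 10, 5, 6, 7, 8, 1, 11, 9] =(1 4 10 11 9)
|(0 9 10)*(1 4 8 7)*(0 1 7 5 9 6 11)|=6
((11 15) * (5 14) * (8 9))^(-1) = (5 14)(8 9)(11 15)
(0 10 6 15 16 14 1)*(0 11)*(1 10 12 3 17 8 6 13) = (0 12 3 17 8 6 15 16 14 10 13 1 11) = [12, 11, 2, 17, 4, 5, 15, 7, 6, 9, 13, 0, 3, 1, 10, 16, 14, 8]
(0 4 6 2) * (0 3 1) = [4, 0, 3, 1, 6, 5, 2] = (0 4 6 2 3 1)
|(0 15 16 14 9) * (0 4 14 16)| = 6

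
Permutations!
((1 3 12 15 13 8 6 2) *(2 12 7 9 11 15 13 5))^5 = ((1 3 7 9 11 15 5 2)(6 12 13 8))^5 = (1 15 7 2 11 3 5 9)(6 12 13 8)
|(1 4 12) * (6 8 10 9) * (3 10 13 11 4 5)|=11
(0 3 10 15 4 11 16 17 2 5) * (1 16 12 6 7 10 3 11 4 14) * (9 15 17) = (0 11 12 6 7 10 17 2 5)(1 16 9 15 14) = [11, 16, 5, 3, 4, 0, 7, 10, 8, 15, 17, 12, 6, 13, 1, 14, 9, 2]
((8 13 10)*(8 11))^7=((8 13 10 11))^7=(8 11 10 13)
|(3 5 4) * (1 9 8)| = 3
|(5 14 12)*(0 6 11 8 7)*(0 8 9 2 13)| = |(0 6 11 9 2 13)(5 14 12)(7 8)| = 6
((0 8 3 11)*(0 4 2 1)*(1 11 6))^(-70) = ((0 8 3 6 1)(2 11 4))^(-70) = (2 4 11)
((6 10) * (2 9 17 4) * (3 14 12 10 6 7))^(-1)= ((2 9 17 4)(3 14 12 10 7))^(-1)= (2 4 17 9)(3 7 10 12 14)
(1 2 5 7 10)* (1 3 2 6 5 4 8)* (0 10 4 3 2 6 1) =(0 10 2 3 6 5 7 4 8) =[10, 1, 3, 6, 8, 7, 5, 4, 0, 9, 2]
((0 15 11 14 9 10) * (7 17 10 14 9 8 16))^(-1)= (0 10 17 7 16 8 14 9 11 15)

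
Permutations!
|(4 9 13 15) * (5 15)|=|(4 9 13 5 15)|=5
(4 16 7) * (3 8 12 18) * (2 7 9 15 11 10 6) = (2 7 4 16 9 15 11 10 6)(3 8 12 18) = [0, 1, 7, 8, 16, 5, 2, 4, 12, 15, 6, 10, 18, 13, 14, 11, 9, 17, 3]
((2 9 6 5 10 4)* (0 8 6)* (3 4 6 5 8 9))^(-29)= ((0 9)(2 3 4)(5 10 6 8))^(-29)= (0 9)(2 3 4)(5 8 6 10)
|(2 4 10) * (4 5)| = |(2 5 4 10)| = 4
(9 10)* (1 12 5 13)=(1 12 5 13)(9 10)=[0, 12, 2, 3, 4, 13, 6, 7, 8, 10, 9, 11, 5, 1]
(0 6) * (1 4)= (0 6)(1 4)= [6, 4, 2, 3, 1, 5, 0]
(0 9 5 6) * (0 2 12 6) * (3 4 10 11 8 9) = (0 3 4 10 11 8 9 5)(2 12 6) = [3, 1, 12, 4, 10, 0, 2, 7, 9, 5, 11, 8, 6]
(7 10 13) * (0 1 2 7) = (0 1 2 7 10 13) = [1, 2, 7, 3, 4, 5, 6, 10, 8, 9, 13, 11, 12, 0]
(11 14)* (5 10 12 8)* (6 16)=(5 10 12 8)(6 16)(11 14)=[0, 1, 2, 3, 4, 10, 16, 7, 5, 9, 12, 14, 8, 13, 11, 15, 6]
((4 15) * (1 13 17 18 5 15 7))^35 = (1 18 4 13 5 7 17 15)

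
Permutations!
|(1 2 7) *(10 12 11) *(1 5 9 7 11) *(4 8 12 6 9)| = 11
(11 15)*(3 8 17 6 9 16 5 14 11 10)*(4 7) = (3 8 17 6 9 16 5 14 11 15 10)(4 7) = [0, 1, 2, 8, 7, 14, 9, 4, 17, 16, 3, 15, 12, 13, 11, 10, 5, 6]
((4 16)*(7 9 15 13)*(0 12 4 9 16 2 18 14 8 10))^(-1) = ((0 12 4 2 18 14 8 10)(7 16 9 15 13))^(-1) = (0 10 8 14 18 2 4 12)(7 13 15 9 16)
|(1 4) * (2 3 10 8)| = |(1 4)(2 3 10 8)| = 4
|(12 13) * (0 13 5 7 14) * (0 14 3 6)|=|(14)(0 13 12 5 7 3 6)|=7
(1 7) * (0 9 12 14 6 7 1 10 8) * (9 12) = (0 12 14 6 7 10 8) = [12, 1, 2, 3, 4, 5, 7, 10, 0, 9, 8, 11, 14, 13, 6]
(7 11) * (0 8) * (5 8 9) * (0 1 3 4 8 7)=(0 9 5 7 11)(1 3 4 8)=[9, 3, 2, 4, 8, 7, 6, 11, 1, 5, 10, 0]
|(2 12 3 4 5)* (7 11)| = 10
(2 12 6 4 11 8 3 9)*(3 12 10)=[0, 1, 10, 9, 11, 5, 4, 7, 12, 2, 3, 8, 6]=(2 10 3 9)(4 11 8 12 6)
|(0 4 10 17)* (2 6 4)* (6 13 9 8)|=|(0 2 13 9 8 6 4 10 17)|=9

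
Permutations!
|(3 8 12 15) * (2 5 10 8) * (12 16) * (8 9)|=9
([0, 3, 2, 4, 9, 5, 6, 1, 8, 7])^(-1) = (1 7 9 4 3)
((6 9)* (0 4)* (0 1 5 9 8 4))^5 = ((1 5 9 6 8 4))^5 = (1 4 8 6 9 5)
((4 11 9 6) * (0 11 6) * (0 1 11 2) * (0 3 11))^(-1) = (0 1 9 11 3 2)(4 6)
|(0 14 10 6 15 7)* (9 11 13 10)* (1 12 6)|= 11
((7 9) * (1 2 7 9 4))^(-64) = (9)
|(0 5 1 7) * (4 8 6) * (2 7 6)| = |(0 5 1 6 4 8 2 7)| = 8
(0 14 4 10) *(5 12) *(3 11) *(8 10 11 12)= (0 14 4 11 3 12 5 8 10)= [14, 1, 2, 12, 11, 8, 6, 7, 10, 9, 0, 3, 5, 13, 4]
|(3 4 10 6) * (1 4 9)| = 6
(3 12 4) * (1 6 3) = (1 6 3 12 4) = [0, 6, 2, 12, 1, 5, 3, 7, 8, 9, 10, 11, 4]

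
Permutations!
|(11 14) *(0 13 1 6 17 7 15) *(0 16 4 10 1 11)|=|(0 13 11 14)(1 6 17 7 15 16 4 10)|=8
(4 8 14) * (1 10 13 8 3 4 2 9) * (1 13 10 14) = (1 14 2 9 13 8)(3 4) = [0, 14, 9, 4, 3, 5, 6, 7, 1, 13, 10, 11, 12, 8, 2]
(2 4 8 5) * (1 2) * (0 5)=(0 5 1 2 4 8)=[5, 2, 4, 3, 8, 1, 6, 7, 0]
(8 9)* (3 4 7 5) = (3 4 7 5)(8 9) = [0, 1, 2, 4, 7, 3, 6, 5, 9, 8]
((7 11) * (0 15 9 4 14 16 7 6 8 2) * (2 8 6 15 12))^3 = (4 7 9 16 15 14 11)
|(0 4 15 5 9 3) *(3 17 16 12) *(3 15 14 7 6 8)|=|(0 4 14 7 6 8 3)(5 9 17 16 12 15)|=42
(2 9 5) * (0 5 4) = (0 5 2 9 4) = [5, 1, 9, 3, 0, 2, 6, 7, 8, 4]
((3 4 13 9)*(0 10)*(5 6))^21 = (0 10)(3 4 13 9)(5 6)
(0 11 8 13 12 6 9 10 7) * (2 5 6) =[11, 1, 5, 3, 4, 6, 9, 0, 13, 10, 7, 8, 2, 12] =(0 11 8 13 12 2 5 6 9 10 7)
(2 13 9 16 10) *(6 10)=(2 13 9 16 6 10)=[0, 1, 13, 3, 4, 5, 10, 7, 8, 16, 2, 11, 12, 9, 14, 15, 6]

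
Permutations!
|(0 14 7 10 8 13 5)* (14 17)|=|(0 17 14 7 10 8 13 5)|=8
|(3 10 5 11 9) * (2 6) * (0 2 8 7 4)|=30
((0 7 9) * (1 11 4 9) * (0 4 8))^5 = ((0 7 1 11 8)(4 9))^5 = (11)(4 9)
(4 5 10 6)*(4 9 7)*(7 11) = (4 5 10 6 9 11 7) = [0, 1, 2, 3, 5, 10, 9, 4, 8, 11, 6, 7]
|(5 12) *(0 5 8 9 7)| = 6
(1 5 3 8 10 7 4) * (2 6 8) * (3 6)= (1 5 6 8 10 7 4)(2 3)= [0, 5, 3, 2, 1, 6, 8, 4, 10, 9, 7]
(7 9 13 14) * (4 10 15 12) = (4 10 15 12)(7 9 13 14) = [0, 1, 2, 3, 10, 5, 6, 9, 8, 13, 15, 11, 4, 14, 7, 12]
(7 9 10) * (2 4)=(2 4)(7 9 10)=[0, 1, 4, 3, 2, 5, 6, 9, 8, 10, 7]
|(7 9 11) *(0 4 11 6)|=6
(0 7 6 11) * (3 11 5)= (0 7 6 5 3 11)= [7, 1, 2, 11, 4, 3, 5, 6, 8, 9, 10, 0]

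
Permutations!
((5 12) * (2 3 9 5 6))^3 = (2 5)(3 12)(6 9)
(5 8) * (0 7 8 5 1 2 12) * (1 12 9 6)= (0 7 8 12)(1 2 9 6)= [7, 2, 9, 3, 4, 5, 1, 8, 12, 6, 10, 11, 0]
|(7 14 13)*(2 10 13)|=5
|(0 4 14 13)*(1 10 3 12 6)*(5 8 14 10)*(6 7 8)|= |(0 4 10 3 12 7 8 14 13)(1 5 6)|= 9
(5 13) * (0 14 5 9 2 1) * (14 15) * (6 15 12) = (0 12 6 15 14 5 13 9 2 1) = [12, 0, 1, 3, 4, 13, 15, 7, 8, 2, 10, 11, 6, 9, 5, 14]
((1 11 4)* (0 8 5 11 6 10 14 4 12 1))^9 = (0 4 14 10 6 1 12 11 5 8)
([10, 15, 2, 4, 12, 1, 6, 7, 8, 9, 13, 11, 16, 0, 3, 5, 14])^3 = (3 16 4 14 12)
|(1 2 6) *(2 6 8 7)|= |(1 6)(2 8 7)|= 6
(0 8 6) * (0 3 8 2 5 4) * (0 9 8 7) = (0 2 5 4 9 8 6 3 7) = [2, 1, 5, 7, 9, 4, 3, 0, 6, 8]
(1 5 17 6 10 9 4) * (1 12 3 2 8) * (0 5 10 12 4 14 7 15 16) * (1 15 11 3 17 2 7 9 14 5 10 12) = (0 10 14 9 5 2 8 15 16)(1 12 17 6)(3 7 11) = [10, 12, 8, 7, 4, 2, 1, 11, 15, 5, 14, 3, 17, 13, 9, 16, 0, 6]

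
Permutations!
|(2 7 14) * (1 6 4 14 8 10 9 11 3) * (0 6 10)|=35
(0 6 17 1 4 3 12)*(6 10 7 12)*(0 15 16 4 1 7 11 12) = (0 10 11 12 15 16 4 3 6 17 7) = [10, 1, 2, 6, 3, 5, 17, 0, 8, 9, 11, 12, 15, 13, 14, 16, 4, 7]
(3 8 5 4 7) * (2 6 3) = (2 6 3 8 5 4 7) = [0, 1, 6, 8, 7, 4, 3, 2, 5]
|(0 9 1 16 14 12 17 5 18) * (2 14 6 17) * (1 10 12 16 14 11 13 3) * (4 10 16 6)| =16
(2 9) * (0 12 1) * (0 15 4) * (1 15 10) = [12, 10, 9, 3, 0, 5, 6, 7, 8, 2, 1, 11, 15, 13, 14, 4] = (0 12 15 4)(1 10)(2 9)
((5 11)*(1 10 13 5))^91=((1 10 13 5 11))^91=(1 10 13 5 11)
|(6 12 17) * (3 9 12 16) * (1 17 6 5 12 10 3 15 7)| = 24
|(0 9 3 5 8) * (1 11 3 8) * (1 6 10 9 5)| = |(0 5 6 10 9 8)(1 11 3)| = 6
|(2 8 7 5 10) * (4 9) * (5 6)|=6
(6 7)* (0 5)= [5, 1, 2, 3, 4, 0, 7, 6]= (0 5)(6 7)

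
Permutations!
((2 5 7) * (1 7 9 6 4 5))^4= ((1 7 2)(4 5 9 6))^4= (9)(1 7 2)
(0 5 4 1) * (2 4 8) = (0 5 8 2 4 1) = [5, 0, 4, 3, 1, 8, 6, 7, 2]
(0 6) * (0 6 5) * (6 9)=(0 5)(6 9)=[5, 1, 2, 3, 4, 0, 9, 7, 8, 6]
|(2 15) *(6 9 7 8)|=4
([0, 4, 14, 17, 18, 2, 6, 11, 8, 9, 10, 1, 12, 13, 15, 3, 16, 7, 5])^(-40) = [0, 2, 17, 1, 14, 3, 6, 18, 8, 9, 10, 5, 12, 13, 7, 11, 16, 4, 15]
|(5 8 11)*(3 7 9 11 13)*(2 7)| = 8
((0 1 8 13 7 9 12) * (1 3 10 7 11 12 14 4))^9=(0 13 4 7)(1 9 3 11)(8 14 10 12)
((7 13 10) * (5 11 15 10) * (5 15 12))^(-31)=((5 11 12)(7 13 15 10))^(-31)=(5 12 11)(7 13 15 10)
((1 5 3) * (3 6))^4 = (6)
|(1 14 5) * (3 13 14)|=|(1 3 13 14 5)|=5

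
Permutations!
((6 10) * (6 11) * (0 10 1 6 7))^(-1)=(0 7 11 10)(1 6)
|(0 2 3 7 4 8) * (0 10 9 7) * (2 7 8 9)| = 8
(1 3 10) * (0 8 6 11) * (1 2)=(0 8 6 11)(1 3 10 2)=[8, 3, 1, 10, 4, 5, 11, 7, 6, 9, 2, 0]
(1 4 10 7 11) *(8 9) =(1 4 10 7 11)(8 9) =[0, 4, 2, 3, 10, 5, 6, 11, 9, 8, 7, 1]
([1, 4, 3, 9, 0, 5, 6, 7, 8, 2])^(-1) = [4, 0, 9, 2, 1, 5, 6, 7, 8, 3]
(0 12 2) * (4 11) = [12, 1, 0, 3, 11, 5, 6, 7, 8, 9, 10, 4, 2] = (0 12 2)(4 11)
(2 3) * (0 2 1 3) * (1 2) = [1, 3, 0, 2] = (0 1 3 2)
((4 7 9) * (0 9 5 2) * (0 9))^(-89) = ((2 9 4 7 5))^(-89) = (2 9 4 7 5)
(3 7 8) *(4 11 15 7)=(3 4 11 15 7 8)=[0, 1, 2, 4, 11, 5, 6, 8, 3, 9, 10, 15, 12, 13, 14, 7]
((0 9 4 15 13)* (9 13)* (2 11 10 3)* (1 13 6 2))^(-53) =(0 11 1 6 10 13 2 3)(4 15 9)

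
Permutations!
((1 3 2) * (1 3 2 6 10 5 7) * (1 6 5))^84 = ((1 2 3 5 7 6 10))^84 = (10)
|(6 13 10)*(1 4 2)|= |(1 4 2)(6 13 10)|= 3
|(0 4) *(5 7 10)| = 6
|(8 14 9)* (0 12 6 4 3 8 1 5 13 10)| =12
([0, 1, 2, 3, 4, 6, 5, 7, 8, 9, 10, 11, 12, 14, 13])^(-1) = (5 6)(13 14)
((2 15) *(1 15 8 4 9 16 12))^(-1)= (1 12 16 9 4 8 2 15)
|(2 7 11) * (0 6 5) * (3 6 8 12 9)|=21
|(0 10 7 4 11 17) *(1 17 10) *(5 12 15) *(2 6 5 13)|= |(0 1 17)(2 6 5 12 15 13)(4 11 10 7)|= 12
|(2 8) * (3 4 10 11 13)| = 10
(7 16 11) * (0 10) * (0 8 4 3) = [10, 1, 2, 0, 3, 5, 6, 16, 4, 9, 8, 7, 12, 13, 14, 15, 11] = (0 10 8 4 3)(7 16 11)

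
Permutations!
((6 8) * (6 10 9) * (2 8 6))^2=((2 8 10 9))^2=(2 10)(8 9)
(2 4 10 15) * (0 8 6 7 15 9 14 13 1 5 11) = (0 8 6 7 15 2 4 10 9 14 13 1 5 11) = [8, 5, 4, 3, 10, 11, 7, 15, 6, 14, 9, 0, 12, 1, 13, 2]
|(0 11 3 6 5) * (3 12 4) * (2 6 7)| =|(0 11 12 4 3 7 2 6 5)| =9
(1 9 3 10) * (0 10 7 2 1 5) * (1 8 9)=(0 10 5)(2 8 9 3 7)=[10, 1, 8, 7, 4, 0, 6, 2, 9, 3, 5]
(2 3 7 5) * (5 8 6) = (2 3 7 8 6 5) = [0, 1, 3, 7, 4, 2, 5, 8, 6]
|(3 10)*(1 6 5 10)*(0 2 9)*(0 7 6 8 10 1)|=10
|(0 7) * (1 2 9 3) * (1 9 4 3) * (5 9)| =6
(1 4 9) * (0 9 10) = (0 9 1 4 10) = [9, 4, 2, 3, 10, 5, 6, 7, 8, 1, 0]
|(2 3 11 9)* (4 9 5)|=|(2 3 11 5 4 9)|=6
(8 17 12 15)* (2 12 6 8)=(2 12 15)(6 8 17)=[0, 1, 12, 3, 4, 5, 8, 7, 17, 9, 10, 11, 15, 13, 14, 2, 16, 6]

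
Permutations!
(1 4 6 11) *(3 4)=[0, 3, 2, 4, 6, 5, 11, 7, 8, 9, 10, 1]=(1 3 4 6 11)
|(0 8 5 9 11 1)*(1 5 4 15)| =15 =|(0 8 4 15 1)(5 9 11)|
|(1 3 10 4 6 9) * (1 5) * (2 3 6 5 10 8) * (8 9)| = 9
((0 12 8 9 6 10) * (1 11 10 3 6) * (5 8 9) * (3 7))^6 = ((0 12 9 1 11 10)(3 6 7)(5 8))^6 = (12)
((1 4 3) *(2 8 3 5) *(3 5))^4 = (1 4 3)(2 8 5)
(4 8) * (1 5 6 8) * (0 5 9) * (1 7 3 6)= (0 5 1 9)(3 6 8 4 7)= [5, 9, 2, 6, 7, 1, 8, 3, 4, 0]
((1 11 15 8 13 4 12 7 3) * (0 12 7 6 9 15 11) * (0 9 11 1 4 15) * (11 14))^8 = (0 12 6 14 11 1 9)(3 7 4)(8 15 13)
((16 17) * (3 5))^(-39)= (3 5)(16 17)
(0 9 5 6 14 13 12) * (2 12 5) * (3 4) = (0 9 2 12)(3 4)(5 6 14 13) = [9, 1, 12, 4, 3, 6, 14, 7, 8, 2, 10, 11, 0, 5, 13]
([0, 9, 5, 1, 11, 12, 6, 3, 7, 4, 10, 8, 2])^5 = [0, 7, 12, 8, 1, 2, 6, 11, 4, 3, 10, 9, 5]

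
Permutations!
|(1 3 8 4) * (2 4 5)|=|(1 3 8 5 2 4)|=6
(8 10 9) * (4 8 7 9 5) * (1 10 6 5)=(1 10)(4 8 6 5)(7 9)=[0, 10, 2, 3, 8, 4, 5, 9, 6, 7, 1]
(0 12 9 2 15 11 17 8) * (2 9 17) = [12, 1, 15, 3, 4, 5, 6, 7, 0, 9, 10, 2, 17, 13, 14, 11, 16, 8] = (0 12 17 8)(2 15 11)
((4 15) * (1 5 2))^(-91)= ((1 5 2)(4 15))^(-91)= (1 2 5)(4 15)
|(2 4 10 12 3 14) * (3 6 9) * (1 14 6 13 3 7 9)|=18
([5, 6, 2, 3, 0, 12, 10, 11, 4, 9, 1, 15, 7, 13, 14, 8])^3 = (0 7 8 5 11 4 12 15)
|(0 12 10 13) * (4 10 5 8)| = |(0 12 5 8 4 10 13)| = 7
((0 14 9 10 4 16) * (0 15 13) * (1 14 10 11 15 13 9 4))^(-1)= (0 13 16 4 14 1 10)(9 15 11)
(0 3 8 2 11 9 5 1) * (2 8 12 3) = [2, 0, 11, 12, 4, 1, 6, 7, 8, 5, 10, 9, 3] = (0 2 11 9 5 1)(3 12)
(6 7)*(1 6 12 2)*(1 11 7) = [0, 6, 11, 3, 4, 5, 1, 12, 8, 9, 10, 7, 2] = (1 6)(2 11 7 12)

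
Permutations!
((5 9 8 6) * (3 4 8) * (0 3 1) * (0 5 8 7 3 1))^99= (0 9 5 1)(6 8)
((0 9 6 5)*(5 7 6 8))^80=(9)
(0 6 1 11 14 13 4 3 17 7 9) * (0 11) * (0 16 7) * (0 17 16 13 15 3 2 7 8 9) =(17)(0 6 1 13 4 2 7)(3 16 8 9 11 14 15) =[6, 13, 7, 16, 2, 5, 1, 0, 9, 11, 10, 14, 12, 4, 15, 3, 8, 17]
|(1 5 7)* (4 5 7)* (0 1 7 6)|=6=|(7)(0 1 6)(4 5)|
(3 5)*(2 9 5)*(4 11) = (2 9 5 3)(4 11) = [0, 1, 9, 2, 11, 3, 6, 7, 8, 5, 10, 4]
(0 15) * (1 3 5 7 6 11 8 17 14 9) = [15, 3, 2, 5, 4, 7, 11, 6, 17, 1, 10, 8, 12, 13, 9, 0, 16, 14] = (0 15)(1 3 5 7 6 11 8 17 14 9)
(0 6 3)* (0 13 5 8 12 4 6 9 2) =(0 9 2)(3 13 5 8 12 4 6) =[9, 1, 0, 13, 6, 8, 3, 7, 12, 2, 10, 11, 4, 5]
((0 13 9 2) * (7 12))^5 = ((0 13 9 2)(7 12))^5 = (0 13 9 2)(7 12)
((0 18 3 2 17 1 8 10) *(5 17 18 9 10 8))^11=(0 10 9)(1 17 5)(2 3 18)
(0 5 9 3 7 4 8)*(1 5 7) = (0 7 4 8)(1 5 9 3) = [7, 5, 2, 1, 8, 9, 6, 4, 0, 3]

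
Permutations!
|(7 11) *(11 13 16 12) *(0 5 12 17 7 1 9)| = 12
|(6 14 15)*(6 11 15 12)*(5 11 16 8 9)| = |(5 11 15 16 8 9)(6 14 12)| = 6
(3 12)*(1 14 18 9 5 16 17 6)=(1 14 18 9 5 16 17 6)(3 12)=[0, 14, 2, 12, 4, 16, 1, 7, 8, 5, 10, 11, 3, 13, 18, 15, 17, 6, 9]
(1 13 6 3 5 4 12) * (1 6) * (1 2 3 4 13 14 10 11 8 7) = [0, 14, 3, 5, 12, 13, 4, 1, 7, 9, 11, 8, 6, 2, 10] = (1 14 10 11 8 7)(2 3 5 13)(4 12 6)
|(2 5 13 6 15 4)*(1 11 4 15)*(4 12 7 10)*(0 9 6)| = 12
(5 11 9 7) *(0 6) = (0 6)(5 11 9 7) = [6, 1, 2, 3, 4, 11, 0, 5, 8, 7, 10, 9]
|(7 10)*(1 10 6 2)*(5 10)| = |(1 5 10 7 6 2)| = 6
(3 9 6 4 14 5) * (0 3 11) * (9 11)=[3, 1, 2, 11, 14, 9, 4, 7, 8, 6, 10, 0, 12, 13, 5]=(0 3 11)(4 14 5 9 6)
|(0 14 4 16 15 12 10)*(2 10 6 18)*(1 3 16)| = |(0 14 4 1 3 16 15 12 6 18 2 10)| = 12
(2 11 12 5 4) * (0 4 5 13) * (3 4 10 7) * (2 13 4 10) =[2, 1, 11, 10, 13, 5, 6, 3, 8, 9, 7, 12, 4, 0] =(0 2 11 12 4 13)(3 10 7)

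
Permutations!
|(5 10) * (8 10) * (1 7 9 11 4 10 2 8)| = |(1 7 9 11 4 10 5)(2 8)| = 14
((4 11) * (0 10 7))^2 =((0 10 7)(4 11))^2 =(11)(0 7 10)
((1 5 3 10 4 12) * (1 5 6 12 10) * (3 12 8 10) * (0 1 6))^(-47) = (0 1)(3 10 6 4 8)(5 12)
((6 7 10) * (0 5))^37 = ((0 5)(6 7 10))^37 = (0 5)(6 7 10)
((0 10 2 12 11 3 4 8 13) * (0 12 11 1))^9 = ((0 10 2 11 3 4 8 13 12 1))^9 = (0 1 12 13 8 4 3 11 2 10)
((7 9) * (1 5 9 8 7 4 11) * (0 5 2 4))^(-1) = (0 9 5)(1 11 4 2)(7 8)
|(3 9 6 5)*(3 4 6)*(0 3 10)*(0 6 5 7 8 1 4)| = |(0 3 9 10 6 7 8 1 4 5)| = 10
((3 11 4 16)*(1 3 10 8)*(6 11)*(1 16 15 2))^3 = ((1 3 6 11 4 15 2)(8 16 10))^3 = (16)(1 11 2 6 15 3 4)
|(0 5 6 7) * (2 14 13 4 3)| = 20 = |(0 5 6 7)(2 14 13 4 3)|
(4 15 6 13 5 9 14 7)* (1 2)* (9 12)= (1 2)(4 15 6 13 5 12 9 14 7)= [0, 2, 1, 3, 15, 12, 13, 4, 8, 14, 10, 11, 9, 5, 7, 6]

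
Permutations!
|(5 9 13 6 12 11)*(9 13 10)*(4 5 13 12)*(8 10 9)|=|(4 5 12 11 13 6)(8 10)|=6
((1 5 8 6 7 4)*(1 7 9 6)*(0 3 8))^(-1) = (0 5 1 8 3)(4 7)(6 9)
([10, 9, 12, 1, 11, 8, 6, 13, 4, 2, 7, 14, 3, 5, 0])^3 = (0 13 4)(1 12 9 3 2)(5 11 10)(7 8 14)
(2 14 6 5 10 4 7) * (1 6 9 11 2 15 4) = (1 6 5 10)(2 14 9 11)(4 7 15) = [0, 6, 14, 3, 7, 10, 5, 15, 8, 11, 1, 2, 12, 13, 9, 4]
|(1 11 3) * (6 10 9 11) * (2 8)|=|(1 6 10 9 11 3)(2 8)|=6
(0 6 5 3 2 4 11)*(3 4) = (0 6 5 4 11)(2 3) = [6, 1, 3, 2, 11, 4, 5, 7, 8, 9, 10, 0]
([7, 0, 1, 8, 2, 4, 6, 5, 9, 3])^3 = (9)(0 4)(1 5)(2 7)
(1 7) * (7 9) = (1 9 7) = [0, 9, 2, 3, 4, 5, 6, 1, 8, 7]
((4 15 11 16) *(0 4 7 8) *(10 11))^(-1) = ((0 4 15 10 11 16 7 8))^(-1) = (0 8 7 16 11 10 15 4)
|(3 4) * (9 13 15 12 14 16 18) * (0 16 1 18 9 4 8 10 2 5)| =|(0 16 9 13 15 12 14 1 18 4 3 8 10 2 5)| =15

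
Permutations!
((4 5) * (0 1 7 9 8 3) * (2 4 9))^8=(0 3 8 9 5 4 2 7 1)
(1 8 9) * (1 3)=(1 8 9 3)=[0, 8, 2, 1, 4, 5, 6, 7, 9, 3]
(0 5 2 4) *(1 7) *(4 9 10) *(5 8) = [8, 7, 9, 3, 0, 2, 6, 1, 5, 10, 4] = (0 8 5 2 9 10 4)(1 7)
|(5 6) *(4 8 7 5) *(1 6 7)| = 4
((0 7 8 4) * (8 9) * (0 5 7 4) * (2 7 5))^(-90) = ((0 4 2 7 9 8))^(-90) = (9)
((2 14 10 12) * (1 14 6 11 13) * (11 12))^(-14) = ((1 14 10 11 13)(2 6 12))^(-14) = (1 14 10 11 13)(2 6 12)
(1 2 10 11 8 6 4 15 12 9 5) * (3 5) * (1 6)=(1 2 10 11 8)(3 5 6 4 15 12 9)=[0, 2, 10, 5, 15, 6, 4, 7, 1, 3, 11, 8, 9, 13, 14, 12]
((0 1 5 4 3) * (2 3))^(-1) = (0 3 2 4 5 1)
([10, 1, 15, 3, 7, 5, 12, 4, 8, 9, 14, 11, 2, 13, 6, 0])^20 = (0 15 2 12 6 14 10)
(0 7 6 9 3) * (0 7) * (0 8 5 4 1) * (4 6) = (0 8 5 6 9 3 7 4 1) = [8, 0, 2, 7, 1, 6, 9, 4, 5, 3]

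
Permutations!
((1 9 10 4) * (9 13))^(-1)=((1 13 9 10 4))^(-1)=(1 4 10 9 13)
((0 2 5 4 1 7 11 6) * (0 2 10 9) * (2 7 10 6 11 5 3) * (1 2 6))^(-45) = (11)(0 9 10 1)(2 7)(3 5)(4 6)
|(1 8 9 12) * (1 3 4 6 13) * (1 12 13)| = |(1 8 9 13 12 3 4 6)| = 8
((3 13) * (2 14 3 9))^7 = ((2 14 3 13 9))^7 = (2 3 9 14 13)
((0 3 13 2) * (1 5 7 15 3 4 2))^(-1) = ((0 4 2)(1 5 7 15 3 13))^(-1) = (0 2 4)(1 13 3 15 7 5)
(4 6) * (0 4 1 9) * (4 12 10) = (0 12 10 4 6 1 9) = [12, 9, 2, 3, 6, 5, 1, 7, 8, 0, 4, 11, 10]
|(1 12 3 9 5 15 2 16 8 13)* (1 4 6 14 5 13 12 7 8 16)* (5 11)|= 14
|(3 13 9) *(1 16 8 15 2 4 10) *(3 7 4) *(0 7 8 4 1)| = |(0 7 1 16 4 10)(2 3 13 9 8 15)| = 6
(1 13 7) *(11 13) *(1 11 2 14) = (1 2 14)(7 11 13) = [0, 2, 14, 3, 4, 5, 6, 11, 8, 9, 10, 13, 12, 7, 1]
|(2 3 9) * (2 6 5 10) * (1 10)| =|(1 10 2 3 9 6 5)| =7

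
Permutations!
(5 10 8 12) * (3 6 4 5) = (3 6 4 5 10 8 12) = [0, 1, 2, 6, 5, 10, 4, 7, 12, 9, 8, 11, 3]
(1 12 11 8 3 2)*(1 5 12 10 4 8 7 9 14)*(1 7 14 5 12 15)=(1 10 4 8 3 2 12 11 14 7 9 5 15)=[0, 10, 12, 2, 8, 15, 6, 9, 3, 5, 4, 14, 11, 13, 7, 1]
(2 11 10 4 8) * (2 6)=[0, 1, 11, 3, 8, 5, 2, 7, 6, 9, 4, 10]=(2 11 10 4 8 6)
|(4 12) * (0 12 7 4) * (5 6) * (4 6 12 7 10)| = 10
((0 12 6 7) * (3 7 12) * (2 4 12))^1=((0 3 7)(2 4 12 6))^1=(0 3 7)(2 4 12 6)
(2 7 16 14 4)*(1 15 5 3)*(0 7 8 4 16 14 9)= (0 7 14 16 9)(1 15 5 3)(2 8 4)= [7, 15, 8, 1, 2, 3, 6, 14, 4, 0, 10, 11, 12, 13, 16, 5, 9]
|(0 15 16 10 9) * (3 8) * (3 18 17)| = 20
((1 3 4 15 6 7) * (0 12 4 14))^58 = (0 6 14 15 3 4 1 12 7)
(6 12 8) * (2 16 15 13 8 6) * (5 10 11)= (2 16 15 13 8)(5 10 11)(6 12)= [0, 1, 16, 3, 4, 10, 12, 7, 2, 9, 11, 5, 6, 8, 14, 13, 15]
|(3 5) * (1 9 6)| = 6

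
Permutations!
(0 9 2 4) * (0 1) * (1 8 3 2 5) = [9, 0, 4, 2, 8, 1, 6, 7, 3, 5] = (0 9 5 1)(2 4 8 3)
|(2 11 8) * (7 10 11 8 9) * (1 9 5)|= |(1 9 7 10 11 5)(2 8)|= 6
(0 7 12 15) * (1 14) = (0 7 12 15)(1 14) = [7, 14, 2, 3, 4, 5, 6, 12, 8, 9, 10, 11, 15, 13, 1, 0]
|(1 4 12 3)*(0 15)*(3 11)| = |(0 15)(1 4 12 11 3)| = 10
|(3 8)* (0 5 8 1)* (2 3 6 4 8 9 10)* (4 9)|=10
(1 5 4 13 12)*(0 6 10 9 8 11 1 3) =(0 6 10 9 8 11 1 5 4 13 12 3) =[6, 5, 2, 0, 13, 4, 10, 7, 11, 8, 9, 1, 3, 12]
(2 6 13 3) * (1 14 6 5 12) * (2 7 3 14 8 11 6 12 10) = (1 8 11 6 13 14 12)(2 5 10)(3 7) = [0, 8, 5, 7, 4, 10, 13, 3, 11, 9, 2, 6, 1, 14, 12]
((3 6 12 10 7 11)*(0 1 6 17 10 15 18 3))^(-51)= (0 15 10 1 18 7 6 3 11 12 17)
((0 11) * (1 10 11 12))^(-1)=(0 11 10 1 12)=((0 12 1 10 11))^(-1)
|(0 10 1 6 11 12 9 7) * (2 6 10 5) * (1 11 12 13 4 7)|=12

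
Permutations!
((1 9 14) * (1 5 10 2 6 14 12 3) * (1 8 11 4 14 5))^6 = (1 4 8 12)(2 5)(3 9 14 11)(6 10)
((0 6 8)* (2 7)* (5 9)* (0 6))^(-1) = ((2 7)(5 9)(6 8))^(-1) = (2 7)(5 9)(6 8)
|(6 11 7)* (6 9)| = 4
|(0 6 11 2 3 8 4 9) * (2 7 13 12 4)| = 24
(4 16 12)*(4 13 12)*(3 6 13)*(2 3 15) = (2 3 6 13 12 15)(4 16) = [0, 1, 3, 6, 16, 5, 13, 7, 8, 9, 10, 11, 15, 12, 14, 2, 4]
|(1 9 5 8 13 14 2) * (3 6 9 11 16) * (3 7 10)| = 13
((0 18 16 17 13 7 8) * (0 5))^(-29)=((0 18 16 17 13 7 8 5))^(-29)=(0 17 8 18 13 5 16 7)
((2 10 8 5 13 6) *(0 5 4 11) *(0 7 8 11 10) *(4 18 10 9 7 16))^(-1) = (0 2 6 13 5)(4 16 11 10 18 8 7 9)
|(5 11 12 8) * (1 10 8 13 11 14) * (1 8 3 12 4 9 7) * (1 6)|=30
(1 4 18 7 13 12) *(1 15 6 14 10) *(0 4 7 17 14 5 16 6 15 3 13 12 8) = [4, 7, 2, 13, 18, 16, 5, 12, 0, 9, 1, 11, 3, 8, 10, 15, 6, 14, 17] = (0 4 18 17 14 10 1 7 12 3 13 8)(5 16 6)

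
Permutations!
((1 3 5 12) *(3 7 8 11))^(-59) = ((1 7 8 11 3 5 12))^(-59) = (1 3 7 5 8 12 11)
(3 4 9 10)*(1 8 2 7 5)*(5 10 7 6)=[0, 8, 6, 4, 9, 1, 5, 10, 2, 7, 3]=(1 8 2 6 5)(3 4 9 7 10)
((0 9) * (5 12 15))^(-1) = (0 9)(5 15 12)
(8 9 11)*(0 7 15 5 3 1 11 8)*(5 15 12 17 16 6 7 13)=(0 13 5 3 1 11)(6 7 12 17 16)(8 9)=[13, 11, 2, 1, 4, 3, 7, 12, 9, 8, 10, 0, 17, 5, 14, 15, 6, 16]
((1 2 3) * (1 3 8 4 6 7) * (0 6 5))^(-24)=(8)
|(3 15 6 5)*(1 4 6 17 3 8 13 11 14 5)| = 15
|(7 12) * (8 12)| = |(7 8 12)| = 3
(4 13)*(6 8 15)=(4 13)(6 8 15)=[0, 1, 2, 3, 13, 5, 8, 7, 15, 9, 10, 11, 12, 4, 14, 6]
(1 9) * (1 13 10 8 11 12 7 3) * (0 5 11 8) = (0 5 11 12 7 3 1 9 13 10) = [5, 9, 2, 1, 4, 11, 6, 3, 8, 13, 0, 12, 7, 10]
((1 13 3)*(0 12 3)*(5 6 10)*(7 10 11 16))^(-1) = (0 13 1 3 12)(5 10 7 16 11 6)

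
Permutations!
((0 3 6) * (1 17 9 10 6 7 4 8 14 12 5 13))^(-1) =(0 6 10 9 17 1 13 5 12 14 8 4 7 3)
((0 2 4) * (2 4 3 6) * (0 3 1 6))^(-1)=((0 4 3)(1 6 2))^(-1)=(0 3 4)(1 2 6)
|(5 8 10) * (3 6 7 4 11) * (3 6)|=|(4 11 6 7)(5 8 10)|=12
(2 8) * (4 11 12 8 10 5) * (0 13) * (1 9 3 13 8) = (0 8 2 10 5 4 11 12 1 9 3 13) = [8, 9, 10, 13, 11, 4, 6, 7, 2, 3, 5, 12, 1, 0]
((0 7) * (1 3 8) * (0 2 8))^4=(0 1 2)(3 8 7)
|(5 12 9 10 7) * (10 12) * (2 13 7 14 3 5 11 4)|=|(2 13 7 11 4)(3 5 10 14)(9 12)|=20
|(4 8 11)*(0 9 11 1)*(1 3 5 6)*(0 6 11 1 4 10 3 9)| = |(1 6 4 8 9)(3 5 11 10)| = 20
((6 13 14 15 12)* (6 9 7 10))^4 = (6 12)(7 14)(9 13)(10 15)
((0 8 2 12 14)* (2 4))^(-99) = ((0 8 4 2 12 14))^(-99) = (0 2)(4 14)(8 12)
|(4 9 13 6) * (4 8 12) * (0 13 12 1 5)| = 6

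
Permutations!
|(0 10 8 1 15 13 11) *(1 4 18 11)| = 6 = |(0 10 8 4 18 11)(1 15 13)|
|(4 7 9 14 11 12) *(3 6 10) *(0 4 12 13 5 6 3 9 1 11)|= |(0 4 7 1 11 13 5 6 10 9 14)|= 11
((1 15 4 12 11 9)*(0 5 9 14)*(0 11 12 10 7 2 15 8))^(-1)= ((0 5 9 1 8)(2 15 4 10 7)(11 14))^(-1)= (0 8 1 9 5)(2 7 10 4 15)(11 14)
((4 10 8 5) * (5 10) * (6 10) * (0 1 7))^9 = (10)(4 5)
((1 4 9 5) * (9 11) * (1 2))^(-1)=(1 2 5 9 11 4)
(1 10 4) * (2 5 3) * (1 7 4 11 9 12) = (1 10 11 9 12)(2 5 3)(4 7) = [0, 10, 5, 2, 7, 3, 6, 4, 8, 12, 11, 9, 1]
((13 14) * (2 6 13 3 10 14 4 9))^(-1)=(2 9 4 13 6)(3 14 10)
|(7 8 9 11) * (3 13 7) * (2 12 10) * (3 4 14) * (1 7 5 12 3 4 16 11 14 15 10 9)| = 30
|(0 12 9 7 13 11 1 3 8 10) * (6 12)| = |(0 6 12 9 7 13 11 1 3 8 10)| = 11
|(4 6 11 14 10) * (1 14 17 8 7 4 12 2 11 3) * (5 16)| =12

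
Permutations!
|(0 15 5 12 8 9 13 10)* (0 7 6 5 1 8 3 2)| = |(0 15 1 8 9 13 10 7 6 5 12 3 2)| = 13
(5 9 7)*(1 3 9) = (1 3 9 7 5) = [0, 3, 2, 9, 4, 1, 6, 5, 8, 7]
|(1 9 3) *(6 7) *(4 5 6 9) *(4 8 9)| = 4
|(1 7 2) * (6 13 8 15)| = |(1 7 2)(6 13 8 15)| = 12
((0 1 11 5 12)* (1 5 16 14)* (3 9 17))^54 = (17)(1 16)(11 14)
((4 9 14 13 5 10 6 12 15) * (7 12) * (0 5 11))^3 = (0 6 15 14)(4 13 5 7)(9 11 10 12)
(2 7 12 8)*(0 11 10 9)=(0 11 10 9)(2 7 12 8)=[11, 1, 7, 3, 4, 5, 6, 12, 2, 0, 9, 10, 8]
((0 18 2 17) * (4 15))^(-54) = ((0 18 2 17)(4 15))^(-54) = (0 2)(17 18)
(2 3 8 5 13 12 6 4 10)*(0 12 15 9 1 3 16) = [12, 3, 16, 8, 10, 13, 4, 7, 5, 1, 2, 11, 6, 15, 14, 9, 0] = (0 12 6 4 10 2 16)(1 3 8 5 13 15 9)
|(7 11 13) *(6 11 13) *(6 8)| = 6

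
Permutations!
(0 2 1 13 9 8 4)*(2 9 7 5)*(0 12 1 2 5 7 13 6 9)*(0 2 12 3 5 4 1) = [2, 6, 12, 5, 3, 4, 9, 7, 1, 8, 10, 11, 0, 13] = (13)(0 2 12)(1 6 9 8)(3 5 4)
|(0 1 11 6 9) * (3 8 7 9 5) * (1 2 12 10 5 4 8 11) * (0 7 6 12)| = 30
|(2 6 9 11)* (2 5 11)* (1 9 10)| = 10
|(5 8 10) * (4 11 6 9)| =12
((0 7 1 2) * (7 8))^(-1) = (0 2 1 7 8)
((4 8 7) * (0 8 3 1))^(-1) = (0 1 3 4 7 8)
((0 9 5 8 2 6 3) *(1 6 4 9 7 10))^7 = ((0 7 10 1 6 3)(2 4 9 5 8))^7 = (0 7 10 1 6 3)(2 9 8 4 5)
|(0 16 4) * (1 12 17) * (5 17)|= 12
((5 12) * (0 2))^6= (12)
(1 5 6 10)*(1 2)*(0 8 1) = [8, 5, 0, 3, 4, 6, 10, 7, 1, 9, 2] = (0 8 1 5 6 10 2)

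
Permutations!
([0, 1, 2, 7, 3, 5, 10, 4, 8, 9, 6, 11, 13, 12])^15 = [0, 1, 2, 3, 4, 5, 10, 7, 8, 9, 6, 11, 13, 12]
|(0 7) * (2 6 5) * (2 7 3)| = |(0 3 2 6 5 7)| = 6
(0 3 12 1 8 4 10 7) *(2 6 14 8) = [3, 2, 6, 12, 10, 5, 14, 0, 4, 9, 7, 11, 1, 13, 8] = (0 3 12 1 2 6 14 8 4 10 7)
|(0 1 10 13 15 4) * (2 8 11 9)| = 12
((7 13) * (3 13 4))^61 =(3 13 7 4)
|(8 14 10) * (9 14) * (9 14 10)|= 4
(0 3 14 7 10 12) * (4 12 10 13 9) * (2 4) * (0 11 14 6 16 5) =(0 3 6 16 5)(2 4 12 11 14 7 13 9) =[3, 1, 4, 6, 12, 0, 16, 13, 8, 2, 10, 14, 11, 9, 7, 15, 5]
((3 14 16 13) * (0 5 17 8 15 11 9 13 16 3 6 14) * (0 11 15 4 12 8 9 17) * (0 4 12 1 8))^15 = (0 1)(3 11 17 9 13 6 14)(4 12)(5 8)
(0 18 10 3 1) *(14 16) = (0 18 10 3 1)(14 16) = [18, 0, 2, 1, 4, 5, 6, 7, 8, 9, 3, 11, 12, 13, 16, 15, 14, 17, 10]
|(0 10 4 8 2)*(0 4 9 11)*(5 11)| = |(0 10 9 5 11)(2 4 8)| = 15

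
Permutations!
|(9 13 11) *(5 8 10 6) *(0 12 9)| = 20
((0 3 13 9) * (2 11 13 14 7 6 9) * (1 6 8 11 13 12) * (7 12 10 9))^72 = (0 7 3 8 14 11 12 10 1 9 6)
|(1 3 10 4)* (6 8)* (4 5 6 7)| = |(1 3 10 5 6 8 7 4)| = 8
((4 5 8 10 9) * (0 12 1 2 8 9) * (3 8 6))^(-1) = (0 10 8 3 6 2 1 12)(4 9 5)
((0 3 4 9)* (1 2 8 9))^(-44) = ((0 3 4 1 2 8 9))^(-44) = (0 8 1 3 9 2 4)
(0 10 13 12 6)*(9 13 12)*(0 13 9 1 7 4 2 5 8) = [10, 7, 5, 3, 2, 8, 13, 4, 0, 9, 12, 11, 6, 1] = (0 10 12 6 13 1 7 4 2 5 8)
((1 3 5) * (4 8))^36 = (8)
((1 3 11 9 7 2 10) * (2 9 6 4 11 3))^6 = (11)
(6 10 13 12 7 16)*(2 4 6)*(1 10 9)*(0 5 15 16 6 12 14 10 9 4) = (0 5 15 16 2)(1 9)(4 12 7 6)(10 13 14) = [5, 9, 0, 3, 12, 15, 4, 6, 8, 1, 13, 11, 7, 14, 10, 16, 2]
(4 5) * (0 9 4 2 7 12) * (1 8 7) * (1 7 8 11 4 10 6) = (0 9 10 6 1 11 4 5 2 7 12) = [9, 11, 7, 3, 5, 2, 1, 12, 8, 10, 6, 4, 0]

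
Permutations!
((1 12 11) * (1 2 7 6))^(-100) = (1 11 7)(2 6 12)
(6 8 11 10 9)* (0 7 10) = [7, 1, 2, 3, 4, 5, 8, 10, 11, 6, 9, 0] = (0 7 10 9 6 8 11)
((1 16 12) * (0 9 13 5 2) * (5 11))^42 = ((0 9 13 11 5 2)(1 16 12))^42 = (16)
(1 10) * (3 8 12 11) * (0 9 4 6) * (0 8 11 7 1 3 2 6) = [9, 10, 6, 11, 0, 5, 8, 1, 12, 4, 3, 2, 7] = (0 9 4)(1 10 3 11 2 6 8 12 7)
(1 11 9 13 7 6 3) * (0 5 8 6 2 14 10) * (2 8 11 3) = (0 5 11 9 13 7 8 6 2 14 10)(1 3) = [5, 3, 14, 1, 4, 11, 2, 8, 6, 13, 0, 9, 12, 7, 10]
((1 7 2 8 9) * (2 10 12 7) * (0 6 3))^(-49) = (0 3 6)(1 9 8 2)(7 12 10)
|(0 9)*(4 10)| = 2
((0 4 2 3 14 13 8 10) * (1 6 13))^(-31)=(0 10 8 13 6 1 14 3 2 4)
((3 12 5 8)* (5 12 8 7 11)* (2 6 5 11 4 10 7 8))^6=(12)(2 6 5 8 3)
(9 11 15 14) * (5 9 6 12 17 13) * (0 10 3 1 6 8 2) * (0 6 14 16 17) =(0 10 3 1 14 8 2 6 12)(5 9 11 15 16 17 13) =[10, 14, 6, 1, 4, 9, 12, 7, 2, 11, 3, 15, 0, 5, 8, 16, 17, 13]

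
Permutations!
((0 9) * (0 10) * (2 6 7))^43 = ((0 9 10)(2 6 7))^43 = (0 9 10)(2 6 7)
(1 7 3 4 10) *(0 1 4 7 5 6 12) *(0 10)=(0 1 5 6 12 10 4)(3 7)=[1, 5, 2, 7, 0, 6, 12, 3, 8, 9, 4, 11, 10]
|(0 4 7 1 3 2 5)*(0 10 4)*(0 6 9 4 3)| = |(0 6 9 4 7 1)(2 5 10 3)| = 12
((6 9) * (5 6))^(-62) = ((5 6 9))^(-62) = (5 6 9)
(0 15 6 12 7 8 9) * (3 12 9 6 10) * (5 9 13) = (0 15 10 3 12 7 8 6 13 5 9) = [15, 1, 2, 12, 4, 9, 13, 8, 6, 0, 3, 11, 7, 5, 14, 10]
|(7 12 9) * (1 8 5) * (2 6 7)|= 15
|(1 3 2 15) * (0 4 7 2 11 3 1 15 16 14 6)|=14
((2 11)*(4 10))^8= ((2 11)(4 10))^8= (11)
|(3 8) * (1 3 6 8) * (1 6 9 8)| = 6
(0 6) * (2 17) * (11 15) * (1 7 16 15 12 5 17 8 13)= (0 6)(1 7 16 15 11 12 5 17 2 8 13)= [6, 7, 8, 3, 4, 17, 0, 16, 13, 9, 10, 12, 5, 1, 14, 11, 15, 2]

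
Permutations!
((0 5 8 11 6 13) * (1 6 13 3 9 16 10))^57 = ((0 5 8 11 13)(1 6 3 9 16 10))^57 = (0 8 13 5 11)(1 9)(3 10)(6 16)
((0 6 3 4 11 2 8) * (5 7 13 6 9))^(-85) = ((0 9 5 7 13 6 3 4 11 2 8))^(-85) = (0 7 3 2 9 13 4 8 5 6 11)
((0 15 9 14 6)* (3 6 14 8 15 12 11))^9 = (15)(0 6 3 11 12)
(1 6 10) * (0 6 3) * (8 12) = [6, 3, 2, 0, 4, 5, 10, 7, 12, 9, 1, 11, 8] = (0 6 10 1 3)(8 12)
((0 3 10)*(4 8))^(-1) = ((0 3 10)(4 8))^(-1) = (0 10 3)(4 8)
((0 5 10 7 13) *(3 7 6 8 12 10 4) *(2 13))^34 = (0 13 2 7 3 4 5)(6 12)(8 10)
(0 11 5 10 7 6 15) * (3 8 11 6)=[6, 1, 2, 8, 4, 10, 15, 3, 11, 9, 7, 5, 12, 13, 14, 0]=(0 6 15)(3 8 11 5 10 7)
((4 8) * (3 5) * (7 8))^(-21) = (8)(3 5)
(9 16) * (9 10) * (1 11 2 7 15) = [0, 11, 7, 3, 4, 5, 6, 15, 8, 16, 9, 2, 12, 13, 14, 1, 10] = (1 11 2 7 15)(9 16 10)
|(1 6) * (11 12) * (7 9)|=2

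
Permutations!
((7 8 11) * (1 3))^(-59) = ((1 3)(7 8 11))^(-59) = (1 3)(7 8 11)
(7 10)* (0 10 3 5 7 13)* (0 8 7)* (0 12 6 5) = [10, 1, 2, 0, 4, 12, 5, 3, 7, 9, 13, 11, 6, 8] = (0 10 13 8 7 3)(5 12 6)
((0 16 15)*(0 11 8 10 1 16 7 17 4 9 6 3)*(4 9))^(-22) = ((0 7 17 9 6 3)(1 16 15 11 8 10))^(-22) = (0 17 6)(1 15 8)(3 7 9)(10 16 11)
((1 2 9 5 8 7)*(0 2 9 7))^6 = ((0 2 7 1 9 5 8))^6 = (0 8 5 9 1 7 2)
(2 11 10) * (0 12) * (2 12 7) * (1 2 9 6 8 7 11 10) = [11, 2, 10, 3, 4, 5, 8, 9, 7, 6, 12, 1, 0] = (0 11 1 2 10 12)(6 8 7 9)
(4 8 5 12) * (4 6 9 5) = (4 8)(5 12 6 9) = [0, 1, 2, 3, 8, 12, 9, 7, 4, 5, 10, 11, 6]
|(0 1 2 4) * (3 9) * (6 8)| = |(0 1 2 4)(3 9)(6 8)| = 4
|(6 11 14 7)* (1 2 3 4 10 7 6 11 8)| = |(1 2 3 4 10 7 11 14 6 8)| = 10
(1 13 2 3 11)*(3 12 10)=[0, 13, 12, 11, 4, 5, 6, 7, 8, 9, 3, 1, 10, 2]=(1 13 2 12 10 3 11)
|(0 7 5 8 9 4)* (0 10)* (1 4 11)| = |(0 7 5 8 9 11 1 4 10)| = 9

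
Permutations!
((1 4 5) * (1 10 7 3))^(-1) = ((1 4 5 10 7 3))^(-1) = (1 3 7 10 5 4)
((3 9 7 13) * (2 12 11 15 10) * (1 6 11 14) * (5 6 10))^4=((1 10 2 12 14)(3 9 7 13)(5 6 11 15))^4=(15)(1 14 12 2 10)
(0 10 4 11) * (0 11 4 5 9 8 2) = (11)(0 10 5 9 8 2) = [10, 1, 0, 3, 4, 9, 6, 7, 2, 8, 5, 11]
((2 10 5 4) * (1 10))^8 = (1 4 10 2 5)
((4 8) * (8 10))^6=((4 10 8))^6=(10)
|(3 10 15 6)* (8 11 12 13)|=4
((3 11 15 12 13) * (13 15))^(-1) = (3 13 11)(12 15)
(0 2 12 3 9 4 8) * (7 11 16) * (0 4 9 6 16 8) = (0 2 12 3 6 16 7 11 8 4) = [2, 1, 12, 6, 0, 5, 16, 11, 4, 9, 10, 8, 3, 13, 14, 15, 7]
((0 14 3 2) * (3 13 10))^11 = ((0 14 13 10 3 2))^11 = (0 2 3 10 13 14)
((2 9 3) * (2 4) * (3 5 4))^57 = (2 9 5 4)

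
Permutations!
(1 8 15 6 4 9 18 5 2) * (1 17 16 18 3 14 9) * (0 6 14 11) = (0 6 4 1 8 15 14 9 3 11)(2 17 16 18 5) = [6, 8, 17, 11, 1, 2, 4, 7, 15, 3, 10, 0, 12, 13, 9, 14, 18, 16, 5]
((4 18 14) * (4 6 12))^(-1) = (4 12 6 14 18) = ((4 18 14 6 12))^(-1)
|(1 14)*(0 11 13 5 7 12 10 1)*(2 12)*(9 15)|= |(0 11 13 5 7 2 12 10 1 14)(9 15)|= 10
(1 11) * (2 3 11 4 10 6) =(1 4 10 6 2 3 11) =[0, 4, 3, 11, 10, 5, 2, 7, 8, 9, 6, 1]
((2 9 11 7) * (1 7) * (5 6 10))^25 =((1 7 2 9 11)(5 6 10))^25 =(11)(5 6 10)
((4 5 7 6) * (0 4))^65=((0 4 5 7 6))^65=(7)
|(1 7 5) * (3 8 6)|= 3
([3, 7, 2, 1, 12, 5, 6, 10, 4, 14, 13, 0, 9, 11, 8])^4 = [10, 11, 2, 13, 8, 5, 6, 0, 14, 12, 3, 7, 4, 1, 9]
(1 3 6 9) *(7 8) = (1 3 6 9)(7 8) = [0, 3, 2, 6, 4, 5, 9, 8, 7, 1]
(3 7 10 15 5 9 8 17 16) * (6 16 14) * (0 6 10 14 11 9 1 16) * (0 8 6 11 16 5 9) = (0 11)(1 5)(3 7 14 10 15 9 6 8 17 16) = [11, 5, 2, 7, 4, 1, 8, 14, 17, 6, 15, 0, 12, 13, 10, 9, 3, 16]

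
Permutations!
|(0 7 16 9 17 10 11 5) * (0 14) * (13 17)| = |(0 7 16 9 13 17 10 11 5 14)| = 10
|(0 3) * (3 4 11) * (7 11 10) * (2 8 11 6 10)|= |(0 4 2 8 11 3)(6 10 7)|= 6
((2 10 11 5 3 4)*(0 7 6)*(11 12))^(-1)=((0 7 6)(2 10 12 11 5 3 4))^(-1)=(0 6 7)(2 4 3 5 11 12 10)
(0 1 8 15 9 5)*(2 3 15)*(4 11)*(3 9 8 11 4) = [1, 11, 9, 15, 4, 0, 6, 7, 2, 5, 10, 3, 12, 13, 14, 8] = (0 1 11 3 15 8 2 9 5)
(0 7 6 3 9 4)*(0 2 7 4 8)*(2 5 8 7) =(0 4 5 8)(3 9 7 6) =[4, 1, 2, 9, 5, 8, 3, 6, 0, 7]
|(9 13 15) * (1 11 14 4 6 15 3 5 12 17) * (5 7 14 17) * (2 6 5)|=33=|(1 11 17)(2 6 15 9 13 3 7 14 4 5 12)|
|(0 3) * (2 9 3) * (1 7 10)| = 12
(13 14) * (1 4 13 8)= [0, 4, 2, 3, 13, 5, 6, 7, 1, 9, 10, 11, 12, 14, 8]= (1 4 13 14 8)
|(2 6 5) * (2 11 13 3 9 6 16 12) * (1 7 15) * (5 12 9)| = 60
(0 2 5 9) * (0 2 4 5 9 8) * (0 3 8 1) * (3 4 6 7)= (0 6 7 3 8 4 5 1)(2 9)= [6, 0, 9, 8, 5, 1, 7, 3, 4, 2]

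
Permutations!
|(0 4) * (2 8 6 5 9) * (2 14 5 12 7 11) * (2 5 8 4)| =24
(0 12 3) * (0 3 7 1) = [12, 0, 2, 3, 4, 5, 6, 1, 8, 9, 10, 11, 7] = (0 12 7 1)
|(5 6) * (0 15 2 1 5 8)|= |(0 15 2 1 5 6 8)|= 7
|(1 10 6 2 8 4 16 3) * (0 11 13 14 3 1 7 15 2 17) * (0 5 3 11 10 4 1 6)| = 66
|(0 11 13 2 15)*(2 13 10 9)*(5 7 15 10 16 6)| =|(0 11 16 6 5 7 15)(2 10 9)| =21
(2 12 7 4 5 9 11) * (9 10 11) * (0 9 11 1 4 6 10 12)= (0 9 11 2)(1 4 5 12 7 6 10)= [9, 4, 0, 3, 5, 12, 10, 6, 8, 11, 1, 2, 7]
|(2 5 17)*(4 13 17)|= |(2 5 4 13 17)|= 5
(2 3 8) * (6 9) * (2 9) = [0, 1, 3, 8, 4, 5, 2, 7, 9, 6] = (2 3 8 9 6)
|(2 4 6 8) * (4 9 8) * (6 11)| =3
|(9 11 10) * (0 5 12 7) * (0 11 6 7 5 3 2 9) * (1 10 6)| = 6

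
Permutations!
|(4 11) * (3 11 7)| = |(3 11 4 7)| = 4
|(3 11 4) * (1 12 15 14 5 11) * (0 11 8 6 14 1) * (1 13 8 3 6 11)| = 12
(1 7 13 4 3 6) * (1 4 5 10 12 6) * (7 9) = (1 9 7 13 5 10 12 6 4 3) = [0, 9, 2, 1, 3, 10, 4, 13, 8, 7, 12, 11, 6, 5]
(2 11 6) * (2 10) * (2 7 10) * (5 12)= (2 11 6)(5 12)(7 10)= [0, 1, 11, 3, 4, 12, 2, 10, 8, 9, 7, 6, 5]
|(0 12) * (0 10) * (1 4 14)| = 3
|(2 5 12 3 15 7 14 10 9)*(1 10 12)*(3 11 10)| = |(1 3 15 7 14 12 11 10 9 2 5)| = 11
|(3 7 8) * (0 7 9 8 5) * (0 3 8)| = 5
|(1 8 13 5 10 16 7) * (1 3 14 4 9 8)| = |(3 14 4 9 8 13 5 10 16 7)| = 10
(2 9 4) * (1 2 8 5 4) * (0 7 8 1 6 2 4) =[7, 4, 9, 3, 1, 0, 2, 8, 5, 6] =(0 7 8 5)(1 4)(2 9 6)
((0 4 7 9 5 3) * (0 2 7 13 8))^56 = (13)(2 7 9 5 3)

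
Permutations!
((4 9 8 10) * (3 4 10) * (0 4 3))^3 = ((10)(0 4 9 8))^3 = (10)(0 8 9 4)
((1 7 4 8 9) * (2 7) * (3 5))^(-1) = (1 9 8 4 7 2)(3 5)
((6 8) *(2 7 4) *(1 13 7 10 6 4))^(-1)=((1 13 7)(2 10 6 8 4))^(-1)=(1 7 13)(2 4 8 6 10)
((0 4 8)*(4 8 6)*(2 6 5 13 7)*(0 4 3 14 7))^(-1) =(0 13 5 4 8)(2 7 14 3 6)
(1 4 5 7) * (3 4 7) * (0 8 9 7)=[8, 0, 2, 4, 5, 3, 6, 1, 9, 7]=(0 8 9 7 1)(3 4 5)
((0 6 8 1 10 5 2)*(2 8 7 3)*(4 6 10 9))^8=((0 10 5 8 1 9 4 6 7 3 2))^8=(0 7 9 5 2 6 1 10 3 4 8)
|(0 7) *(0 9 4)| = 4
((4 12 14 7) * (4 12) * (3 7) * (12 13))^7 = (3 13 14 7 12) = ((3 7 13 12 14))^7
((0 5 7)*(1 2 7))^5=(7)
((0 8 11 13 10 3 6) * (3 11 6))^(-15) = (13)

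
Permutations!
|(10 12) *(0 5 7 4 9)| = 10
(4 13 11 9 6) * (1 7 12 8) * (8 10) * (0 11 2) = (0 11 9 6 4 13 2)(1 7 12 10 8) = [11, 7, 0, 3, 13, 5, 4, 12, 1, 6, 8, 9, 10, 2]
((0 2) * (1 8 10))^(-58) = ((0 2)(1 8 10))^(-58) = (1 10 8)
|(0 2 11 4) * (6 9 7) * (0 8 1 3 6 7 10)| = 10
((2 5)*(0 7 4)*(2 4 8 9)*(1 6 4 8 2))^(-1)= ((0 7 2 5 8 9 1 6 4))^(-1)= (0 4 6 1 9 8 5 2 7)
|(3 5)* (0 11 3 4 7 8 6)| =|(0 11 3 5 4 7 8 6)| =8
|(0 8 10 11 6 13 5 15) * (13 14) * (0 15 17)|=|(0 8 10 11 6 14 13 5 17)|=9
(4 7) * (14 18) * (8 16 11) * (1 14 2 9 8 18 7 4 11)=[0, 14, 9, 3, 4, 5, 6, 11, 16, 8, 10, 18, 12, 13, 7, 15, 1, 17, 2]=(1 14 7 11 18 2 9 8 16)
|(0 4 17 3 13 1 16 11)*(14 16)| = 9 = |(0 4 17 3 13 1 14 16 11)|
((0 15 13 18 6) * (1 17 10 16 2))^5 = (18)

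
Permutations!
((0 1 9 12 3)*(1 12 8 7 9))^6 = ((0 12 3)(7 9 8))^6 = (12)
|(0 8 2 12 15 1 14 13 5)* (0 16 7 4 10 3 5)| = 24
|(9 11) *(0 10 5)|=|(0 10 5)(9 11)|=6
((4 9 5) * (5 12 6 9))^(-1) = (4 5)(6 12 9)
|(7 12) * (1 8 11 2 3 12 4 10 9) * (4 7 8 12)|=|(1 12 8 11 2 3 4 10 9)|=9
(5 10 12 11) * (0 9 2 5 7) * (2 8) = (0 9 8 2 5 10 12 11 7) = [9, 1, 5, 3, 4, 10, 6, 0, 2, 8, 12, 7, 11]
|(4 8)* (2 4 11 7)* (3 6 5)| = |(2 4 8 11 7)(3 6 5)| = 15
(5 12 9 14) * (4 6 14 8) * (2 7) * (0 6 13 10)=(0 6 14 5 12 9 8 4 13 10)(2 7)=[6, 1, 7, 3, 13, 12, 14, 2, 4, 8, 0, 11, 9, 10, 5]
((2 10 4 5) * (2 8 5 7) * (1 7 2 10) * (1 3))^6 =((1 7 10 4 2 3)(5 8))^6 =(10)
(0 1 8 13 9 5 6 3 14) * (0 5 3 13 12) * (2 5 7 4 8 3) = (0 1 3 14 7 4 8 12)(2 5 6 13 9) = [1, 3, 5, 14, 8, 6, 13, 4, 12, 2, 10, 11, 0, 9, 7]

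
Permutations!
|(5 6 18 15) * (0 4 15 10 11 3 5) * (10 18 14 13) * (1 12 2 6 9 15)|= 14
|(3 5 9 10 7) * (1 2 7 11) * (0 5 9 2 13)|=10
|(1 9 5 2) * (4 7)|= 4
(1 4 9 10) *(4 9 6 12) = (1 9 10)(4 6 12) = [0, 9, 2, 3, 6, 5, 12, 7, 8, 10, 1, 11, 4]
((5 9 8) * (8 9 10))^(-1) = (5 8 10)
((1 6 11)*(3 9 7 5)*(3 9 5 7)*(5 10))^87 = (11)(3 9 5 10)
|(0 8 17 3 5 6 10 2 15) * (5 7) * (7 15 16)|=|(0 8 17 3 15)(2 16 7 5 6 10)|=30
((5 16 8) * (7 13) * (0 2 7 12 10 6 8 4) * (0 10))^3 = ((0 2 7 13 12)(4 10 6 8 5 16))^3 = (0 13 2 12 7)(4 8)(5 10)(6 16)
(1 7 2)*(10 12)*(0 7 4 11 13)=(0 7 2 1 4 11 13)(10 12)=[7, 4, 1, 3, 11, 5, 6, 2, 8, 9, 12, 13, 10, 0]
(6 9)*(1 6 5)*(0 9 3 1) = [9, 6, 2, 1, 4, 0, 3, 7, 8, 5] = (0 9 5)(1 6 3)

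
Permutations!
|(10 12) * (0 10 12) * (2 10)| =3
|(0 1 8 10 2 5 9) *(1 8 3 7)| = 6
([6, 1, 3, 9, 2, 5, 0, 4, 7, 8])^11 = [6, 1, 4, 2, 7, 5, 0, 8, 9, 3]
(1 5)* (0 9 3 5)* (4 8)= (0 9 3 5 1)(4 8)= [9, 0, 2, 5, 8, 1, 6, 7, 4, 3]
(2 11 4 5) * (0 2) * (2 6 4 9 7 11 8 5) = (0 6 4 2 8 5)(7 11 9) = [6, 1, 8, 3, 2, 0, 4, 11, 5, 7, 10, 9]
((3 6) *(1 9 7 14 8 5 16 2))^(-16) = ((1 9 7 14 8 5 16 2)(3 6))^(-16) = (16)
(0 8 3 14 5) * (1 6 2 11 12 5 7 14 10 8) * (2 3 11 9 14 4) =(0 1 6 3 10 8 11 12 5)(2 9 14 7 4) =[1, 6, 9, 10, 2, 0, 3, 4, 11, 14, 8, 12, 5, 13, 7]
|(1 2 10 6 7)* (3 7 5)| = |(1 2 10 6 5 3 7)| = 7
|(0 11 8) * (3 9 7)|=|(0 11 8)(3 9 7)|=3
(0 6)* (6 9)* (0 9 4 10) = (0 4 10)(6 9) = [4, 1, 2, 3, 10, 5, 9, 7, 8, 6, 0]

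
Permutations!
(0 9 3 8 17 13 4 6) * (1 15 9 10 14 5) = (0 10 14 5 1 15 9 3 8 17 13 4 6) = [10, 15, 2, 8, 6, 1, 0, 7, 17, 3, 14, 11, 12, 4, 5, 9, 16, 13]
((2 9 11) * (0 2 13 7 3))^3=(0 11 3 9 7 2 13)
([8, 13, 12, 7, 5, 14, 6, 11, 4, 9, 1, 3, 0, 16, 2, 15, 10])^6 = [12, 16, 14, 3, 8, 4, 6, 7, 0, 9, 13, 11, 2, 10, 5, 15, 1]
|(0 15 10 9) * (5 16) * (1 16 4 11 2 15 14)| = |(0 14 1 16 5 4 11 2 15 10 9)| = 11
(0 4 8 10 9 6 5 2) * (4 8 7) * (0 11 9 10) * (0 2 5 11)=(0 8 2)(4 7)(6 11 9)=[8, 1, 0, 3, 7, 5, 11, 4, 2, 6, 10, 9]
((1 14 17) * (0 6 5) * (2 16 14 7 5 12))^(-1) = (0 5 7 1 17 14 16 2 12 6)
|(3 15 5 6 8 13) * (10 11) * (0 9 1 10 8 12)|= 12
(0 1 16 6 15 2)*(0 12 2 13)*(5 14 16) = (0 1 5 14 16 6 15 13)(2 12) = [1, 5, 12, 3, 4, 14, 15, 7, 8, 9, 10, 11, 2, 0, 16, 13, 6]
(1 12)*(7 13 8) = [0, 12, 2, 3, 4, 5, 6, 13, 7, 9, 10, 11, 1, 8] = (1 12)(7 13 8)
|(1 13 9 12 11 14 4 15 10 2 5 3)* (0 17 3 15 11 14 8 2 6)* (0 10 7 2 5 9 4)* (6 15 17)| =72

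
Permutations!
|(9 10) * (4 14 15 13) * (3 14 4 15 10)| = |(3 14 10 9)(13 15)| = 4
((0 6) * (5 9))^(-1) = ((0 6)(5 9))^(-1) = (0 6)(5 9)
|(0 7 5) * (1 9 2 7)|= 6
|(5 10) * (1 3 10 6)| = 5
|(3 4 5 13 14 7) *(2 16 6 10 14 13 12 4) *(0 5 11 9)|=|(0 5 12 4 11 9)(2 16 6 10 14 7 3)|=42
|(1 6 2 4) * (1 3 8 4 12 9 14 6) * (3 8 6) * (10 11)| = 6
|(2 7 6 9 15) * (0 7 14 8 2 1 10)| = 21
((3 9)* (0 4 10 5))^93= ((0 4 10 5)(3 9))^93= (0 4 10 5)(3 9)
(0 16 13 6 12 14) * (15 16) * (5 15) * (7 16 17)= [5, 1, 2, 3, 4, 15, 12, 16, 8, 9, 10, 11, 14, 6, 0, 17, 13, 7]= (0 5 15 17 7 16 13 6 12 14)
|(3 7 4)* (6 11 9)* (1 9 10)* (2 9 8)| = 21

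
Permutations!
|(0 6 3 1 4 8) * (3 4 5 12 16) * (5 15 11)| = |(0 6 4 8)(1 15 11 5 12 16 3)| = 28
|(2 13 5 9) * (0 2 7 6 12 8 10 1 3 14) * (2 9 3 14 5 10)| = 22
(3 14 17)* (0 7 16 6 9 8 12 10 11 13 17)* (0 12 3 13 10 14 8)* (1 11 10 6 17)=(0 7 16 17 13 1 11 6 9)(3 8)(12 14)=[7, 11, 2, 8, 4, 5, 9, 16, 3, 0, 10, 6, 14, 1, 12, 15, 17, 13]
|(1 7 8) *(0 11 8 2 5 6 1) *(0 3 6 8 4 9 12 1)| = 12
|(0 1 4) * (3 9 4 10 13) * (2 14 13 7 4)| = 5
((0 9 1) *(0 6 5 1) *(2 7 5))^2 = ((0 9)(1 6 2 7 5))^2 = (9)(1 2 5 6 7)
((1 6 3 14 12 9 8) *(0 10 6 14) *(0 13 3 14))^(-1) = (0 1 8 9 12 14 6 10)(3 13)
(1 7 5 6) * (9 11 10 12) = [0, 7, 2, 3, 4, 6, 1, 5, 8, 11, 12, 10, 9] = (1 7 5 6)(9 11 10 12)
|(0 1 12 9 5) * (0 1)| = 4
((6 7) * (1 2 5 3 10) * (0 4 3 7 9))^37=((0 4 3 10 1 2 5 7 6 9))^37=(0 7 1 4 6 2 3 9 5 10)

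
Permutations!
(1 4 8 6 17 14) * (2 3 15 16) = (1 4 8 6 17 14)(2 3 15 16) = [0, 4, 3, 15, 8, 5, 17, 7, 6, 9, 10, 11, 12, 13, 1, 16, 2, 14]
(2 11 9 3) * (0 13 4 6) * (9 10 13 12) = [12, 1, 11, 2, 6, 5, 0, 7, 8, 3, 13, 10, 9, 4] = (0 12 9 3 2 11 10 13 4 6)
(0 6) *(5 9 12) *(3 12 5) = [6, 1, 2, 12, 4, 9, 0, 7, 8, 5, 10, 11, 3] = (0 6)(3 12)(5 9)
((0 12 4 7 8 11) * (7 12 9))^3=((0 9 7 8 11)(4 12))^3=(0 8 9 11 7)(4 12)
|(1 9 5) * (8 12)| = 6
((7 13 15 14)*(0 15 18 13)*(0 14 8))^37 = (0 15 8)(7 14)(13 18)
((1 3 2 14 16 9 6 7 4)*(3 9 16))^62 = ((16)(1 9 6 7 4)(2 14 3))^62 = (16)(1 6 4 9 7)(2 3 14)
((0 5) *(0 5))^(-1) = ((5))^(-1) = (5)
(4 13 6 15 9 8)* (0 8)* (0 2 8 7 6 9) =(0 7 6 15)(2 8 4 13 9) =[7, 1, 8, 3, 13, 5, 15, 6, 4, 2, 10, 11, 12, 9, 14, 0]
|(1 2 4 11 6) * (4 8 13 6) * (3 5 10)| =30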